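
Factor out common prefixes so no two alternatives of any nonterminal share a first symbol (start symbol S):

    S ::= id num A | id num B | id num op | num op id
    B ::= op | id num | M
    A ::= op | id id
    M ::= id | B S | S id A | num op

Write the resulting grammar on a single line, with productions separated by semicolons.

S ::= num op id | id num S'; B ::= op | id num | M; A ::= op | id id; M ::= id | B S | S id A | num op; S' ::= A | B | op

S has alternatives sharing prefix 'id num': factor to S → id num S' with S' → A | B | op.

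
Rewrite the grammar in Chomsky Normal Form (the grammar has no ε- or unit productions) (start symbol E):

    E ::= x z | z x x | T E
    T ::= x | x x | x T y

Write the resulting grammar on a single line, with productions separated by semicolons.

E ::= X1 X2 | X2 Y1 | T E; T ::= x | X1 X1 | X1 Y2; X1 ::= x; X2 ::= z; X3 ::= y; Y1 ::= X1 X1; Y2 ::= T X3

Introduce a nonterminal for each terminal appearing in a rule of length ≥ 2: X1 → x, X2 → z, X3 → y.
Binarize each right-hand side of length ≥ 3 by chaining fresh nonterminals (Y1, Y2, …): affected rules were E → X2 X1 X1; T → X1 T X3.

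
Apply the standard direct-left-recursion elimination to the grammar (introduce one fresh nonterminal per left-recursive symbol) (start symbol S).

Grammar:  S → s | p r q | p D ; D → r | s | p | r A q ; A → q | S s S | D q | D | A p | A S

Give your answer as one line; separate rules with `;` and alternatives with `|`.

A is directly left-recursive.
For A: α = {p, S}, β = {q, S s S, D q, D}. Rewrite as A → β A' and A' → α A' | ε.

S → s | p r q | p D; D → r | s | p | r A q; A → q A' | S s S A' | D q A' | D A'; A' → p A' | S A' | ε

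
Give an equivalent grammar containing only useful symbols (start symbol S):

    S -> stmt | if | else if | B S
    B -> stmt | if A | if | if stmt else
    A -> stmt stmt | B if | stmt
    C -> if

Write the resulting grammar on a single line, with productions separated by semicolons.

Generating nonterminals: {A, B, C, S}.
Reachable from S after that: {A, B, S}.
Removed useless symbols: {C} and every production mentioning them.

S -> stmt | if | else if | B S; B -> stmt | if A | if | if stmt else; A -> stmt stmt | B if | stmt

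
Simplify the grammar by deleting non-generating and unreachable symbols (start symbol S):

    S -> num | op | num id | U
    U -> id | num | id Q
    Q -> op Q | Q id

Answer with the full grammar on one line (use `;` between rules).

S -> num | op | num id | U; U -> id | num

Generating nonterminals: {S, U}.
Reachable from S after that: {S, U}.
Removed useless symbols: {Q} and every production mentioning them.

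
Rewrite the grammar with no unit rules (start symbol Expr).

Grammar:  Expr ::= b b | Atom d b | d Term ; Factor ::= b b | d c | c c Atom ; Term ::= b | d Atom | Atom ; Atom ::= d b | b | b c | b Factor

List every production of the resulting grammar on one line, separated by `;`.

Unit pairs: Term ⇒* {Atom}.
Replace each nonterminal's rules with the union of the non-unit rules of every nonterminal it unit-derives.

Expr ::= b b | Atom d b | d Term; Factor ::= b b | d c | c c Atom; Term ::= b | d Atom | d b | b c | b Factor; Atom ::= d b | b | b c | b Factor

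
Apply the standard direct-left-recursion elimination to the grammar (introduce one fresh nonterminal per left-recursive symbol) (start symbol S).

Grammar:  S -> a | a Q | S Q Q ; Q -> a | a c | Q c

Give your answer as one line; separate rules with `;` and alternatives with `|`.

S -> a S' | a Q S'; Q -> a Q' | a c Q'; S' -> Q Q S' | ε; Q' -> c Q' | ε

Left recursion appears on S, Q.
For S: α = {Q Q}, β = {a, a Q}. Rewrite as S → β S' and S' → α S' | ε.
For Q: α = {c}, β = {a, a c}. Rewrite as Q → β Q' and Q' → α Q' | ε.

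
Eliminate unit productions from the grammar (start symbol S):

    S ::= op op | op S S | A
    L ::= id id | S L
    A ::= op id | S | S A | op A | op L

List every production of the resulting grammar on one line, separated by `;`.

Unit pairs: A ⇒* {S}; S ⇒* {A}.
For every A with A ⇒* B via unit rules, add B's non-unit alternatives to A; then delete every rule of the form X → Y.

S ::= op op | op S S | op id | S A | op A | op L; L ::= id id | S L; A ::= op op | op S S | op id | S A | op A | op L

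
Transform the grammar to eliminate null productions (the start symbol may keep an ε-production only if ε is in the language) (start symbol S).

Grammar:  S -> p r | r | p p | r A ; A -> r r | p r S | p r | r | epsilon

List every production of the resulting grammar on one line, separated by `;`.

S -> p r | r | p p | r A; A -> r r | p r S | p r | r

The nullable symbols are {A}.
ε ∉ L(G), so no ε-production is kept.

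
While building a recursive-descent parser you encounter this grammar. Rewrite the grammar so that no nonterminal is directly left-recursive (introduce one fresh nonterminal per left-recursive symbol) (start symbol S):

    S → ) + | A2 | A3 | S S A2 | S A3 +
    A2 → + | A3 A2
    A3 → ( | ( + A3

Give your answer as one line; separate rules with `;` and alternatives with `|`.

Directly left-recursive nonterminal: S.
For S: α = {S A2, A3 +}, β = {) +, A2, A3}. Rewrite as S → β S' and S' → α S' | ε.

S → ) + S' | A2 S' | A3 S'; A2 → + | A3 A2; A3 → ( | ( + A3; S' → S A2 S' | A3 + S' | ε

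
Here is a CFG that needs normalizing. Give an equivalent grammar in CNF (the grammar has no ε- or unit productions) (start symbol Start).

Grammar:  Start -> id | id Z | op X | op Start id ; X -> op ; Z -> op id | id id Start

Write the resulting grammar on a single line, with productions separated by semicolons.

Introduce a nonterminal for each terminal appearing in a rule of length ≥ 2: X1 → id, X2 → op.
Binarize each right-hand side of length ≥ 3 by chaining fresh nonterminals (Y1, Y2, …): affected rules were Start → X2 Start X1; Z → X1 X1 Start.

Start -> id | X1 Z | X2 X | X2 Y1; X -> op; Z -> X2 X1 | X1 Y2; X1 -> id; X2 -> op; Y1 -> Start X1; Y2 -> X1 Start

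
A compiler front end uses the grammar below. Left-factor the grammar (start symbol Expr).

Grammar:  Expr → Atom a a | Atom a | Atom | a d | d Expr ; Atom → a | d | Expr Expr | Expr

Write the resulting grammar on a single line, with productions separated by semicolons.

Expr → a d | d Expr | Atom Expr1; Atom → a | d | Expr Atom1; Expr1 → ε | a Expr11; Atom1 → Expr | ε; Expr11 → a | ε

Expr has alternatives sharing prefix 'Atom': factor to Expr → Atom Expr1 with Expr1 → a a | a | ε.
Atom has alternatives sharing prefix 'Expr': factor to Atom → Expr Atom1 with Atom1 → Expr | ε.
Expr1 has alternatives sharing prefix 'a': factor to Expr1 → a Expr11 with Expr11 → a | ε.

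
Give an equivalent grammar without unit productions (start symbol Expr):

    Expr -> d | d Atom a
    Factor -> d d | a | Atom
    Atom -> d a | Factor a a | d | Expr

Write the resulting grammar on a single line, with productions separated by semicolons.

Expr -> d | d Atom a; Factor -> d a | Factor a a | d | d d | a | d Atom a; Atom -> d a | Factor a a | d | d Atom a

Unit pairs: Atom ⇒* {Expr}; Factor ⇒* {Atom, Expr}.
Replace each nonterminal's rules with the union of the non-unit rules of every nonterminal it unit-derives.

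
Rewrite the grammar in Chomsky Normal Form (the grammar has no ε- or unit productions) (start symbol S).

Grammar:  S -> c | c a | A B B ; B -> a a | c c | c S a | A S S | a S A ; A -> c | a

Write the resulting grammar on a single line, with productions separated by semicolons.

Introduce a nonterminal for each terminal appearing in a rule of length ≥ 2: X1 → c, X2 → a.
Binarize each right-hand side of length ≥ 3 by chaining fresh nonterminals (Y1, Y2, …): affected rules were S → A B B; B → X1 S X2; B → A S S; B → X2 S A.

S -> c | X1 X2 | A Y1; B -> X2 X2 | X1 X1 | X1 Y2 | A Y3 | X2 Y4; A -> c | a; X1 -> c; X2 -> a; Y1 -> B B; Y2 -> S X2; Y3 -> S S; Y4 -> S A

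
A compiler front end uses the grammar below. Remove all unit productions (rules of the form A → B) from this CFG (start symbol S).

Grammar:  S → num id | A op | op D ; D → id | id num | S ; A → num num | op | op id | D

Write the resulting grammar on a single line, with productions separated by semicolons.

S → num id | A op | op D; D → num id | A op | op D | id | id num; A → num id | A op | op D | id | id num | num num | op | op id

Unit pairs: A ⇒* {D, S}; D ⇒* {S}.
For each unit pair (A, B), copy every non-unit production of B to A, then drop all unit productions.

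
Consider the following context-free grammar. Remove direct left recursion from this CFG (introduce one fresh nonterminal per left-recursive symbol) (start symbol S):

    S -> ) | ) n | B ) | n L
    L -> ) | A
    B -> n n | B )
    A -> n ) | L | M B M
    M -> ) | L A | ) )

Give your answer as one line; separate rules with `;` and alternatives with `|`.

S -> ) | ) n | B ) | n L; L -> ) | A; B -> n n B'; A -> n ) | L | M B M; M -> ) | L A | ) ); B' -> ) B' | ε

Left recursion appears on B.
For B: α = {)}, β = {n n}. Rewrite as B → β B' and B' → α B' | ε.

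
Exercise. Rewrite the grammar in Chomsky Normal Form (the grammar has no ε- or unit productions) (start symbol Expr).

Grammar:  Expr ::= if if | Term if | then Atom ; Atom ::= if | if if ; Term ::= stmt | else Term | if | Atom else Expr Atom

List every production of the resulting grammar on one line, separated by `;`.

Introduce a nonterminal for each terminal appearing in a rule of length ≥ 2: X1 → if, X2 → then, X3 → else.
Binarize each right-hand side of length ≥ 3 by chaining fresh nonterminals (Y1, Y2, …): affected rules were Term → Atom X3 Expr Atom.

Expr ::= X1 X1 | Term X1 | X2 Atom; Atom ::= if | X1 X1; Term ::= stmt | X3 Term | if | Atom Y1; X1 ::= if; X2 ::= then; X3 ::= else; Y1 ::= X3 Y2; Y2 ::= Expr Atom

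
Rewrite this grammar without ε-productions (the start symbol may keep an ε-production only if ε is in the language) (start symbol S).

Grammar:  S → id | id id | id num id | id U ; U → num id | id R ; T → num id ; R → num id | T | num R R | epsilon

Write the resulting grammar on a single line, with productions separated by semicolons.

S → id | id id | id num id | id U; U → num id | id R | id; T → num id; R → num id | T | num R R | num R | num

Nullable nonterminals: {R}.
ε ∉ L(G), so no ε-production is kept.
Add the nullable-subset variants: U → id R gives id R | id. R → num R R gives num R R | num R | num.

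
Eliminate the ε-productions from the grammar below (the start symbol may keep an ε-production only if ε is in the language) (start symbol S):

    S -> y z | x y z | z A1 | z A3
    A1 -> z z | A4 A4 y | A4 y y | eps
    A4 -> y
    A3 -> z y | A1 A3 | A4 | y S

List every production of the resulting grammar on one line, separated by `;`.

Nullable nonterminals: {A1}.
ε ∉ L(G), so no ε-production is kept.
Expand every rule over subsets of its nullable positions: S → z A1 gives z A1 | z.

S -> y z | x y z | z A1 | z | z A3; A1 -> z z | A4 A4 y | A4 y y; A4 -> y; A3 -> z y | A1 A3 | A4 | y S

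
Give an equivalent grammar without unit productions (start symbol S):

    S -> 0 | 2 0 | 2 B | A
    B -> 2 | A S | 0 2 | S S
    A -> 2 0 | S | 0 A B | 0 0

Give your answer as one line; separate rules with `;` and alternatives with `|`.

Unit pairs: A ⇒* {S}; S ⇒* {A}.
Replace each nonterminal's rules with the union of the non-unit rules of every nonterminal it unit-derives.

S -> 0 | 2 0 | 2 B | 0 A B | 0 0; B -> 2 | A S | 0 2 | S S; A -> 0 | 2 0 | 2 B | 0 A B | 0 0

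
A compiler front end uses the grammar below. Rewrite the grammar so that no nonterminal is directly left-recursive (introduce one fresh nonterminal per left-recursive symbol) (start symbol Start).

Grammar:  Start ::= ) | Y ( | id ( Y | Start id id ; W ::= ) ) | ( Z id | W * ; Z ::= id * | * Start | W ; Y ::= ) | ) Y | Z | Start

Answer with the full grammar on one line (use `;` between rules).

Start ::= ) Start1 | Y ( Start1 | id ( Y Start1; W ::= ) ) W1 | ( Z id W1; Z ::= id * | * Start | W; Y ::= ) | ) Y | Z | Start; Start1 ::= id id Start1 | ε; W1 ::= * W1 | ε

Left recursion appears on Start, W.
For Start: α = {id id}, β = {), Y (, id ( Y}. Rewrite as Start → β Start1 and Start1 → α Start1 | ε.
For W: α = {*}, β = {) ), ( Z id}. Rewrite as W → β W1 and W1 → α W1 | ε.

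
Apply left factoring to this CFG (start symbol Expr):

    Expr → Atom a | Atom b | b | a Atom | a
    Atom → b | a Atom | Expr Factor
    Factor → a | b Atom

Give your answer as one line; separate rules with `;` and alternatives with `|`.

Expr → b | Atom Expr1 | a Expr2; Atom → b | a Atom | Expr Factor; Factor → a | b Atom; Expr1 → a | b; Expr2 → Atom | epsilon

Expr has alternatives sharing prefix 'Atom': factor to Expr → Atom Expr1 with Expr1 → a | b.
Expr has alternatives sharing prefix 'a': factor to Expr → a Expr2 with Expr2 → Atom | ε.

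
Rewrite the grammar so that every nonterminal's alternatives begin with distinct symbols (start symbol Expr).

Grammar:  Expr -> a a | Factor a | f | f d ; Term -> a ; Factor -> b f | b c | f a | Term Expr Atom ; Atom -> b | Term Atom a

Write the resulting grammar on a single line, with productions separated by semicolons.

Expr -> a a | Factor a | f Expr1; Term -> a; Factor -> f a | Term Expr Atom | b Factor1; Atom -> b | Term Atom a; Expr1 -> ε | d; Factor1 -> f | c

Expr has alternatives sharing prefix 'f': factor to Expr → f Expr1 with Expr1 → ε | d.
Factor has alternatives sharing prefix 'b': factor to Factor → b Factor1 with Factor1 → f | c.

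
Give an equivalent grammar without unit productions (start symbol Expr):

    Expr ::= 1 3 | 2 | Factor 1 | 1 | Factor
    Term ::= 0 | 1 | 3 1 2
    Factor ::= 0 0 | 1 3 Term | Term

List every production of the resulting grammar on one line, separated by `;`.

Unit pairs: Expr ⇒* {Factor, Term}; Factor ⇒* {Term}.
For each unit pair (A, B), copy every non-unit production of B to A, then drop all unit productions.

Expr ::= 0 | 1 | 3 1 2 | 0 0 | 1 3 Term | 1 3 | 2 | Factor 1; Term ::= 0 | 1 | 3 1 2; Factor ::= 0 | 1 | 3 1 2 | 0 0 | 1 3 Term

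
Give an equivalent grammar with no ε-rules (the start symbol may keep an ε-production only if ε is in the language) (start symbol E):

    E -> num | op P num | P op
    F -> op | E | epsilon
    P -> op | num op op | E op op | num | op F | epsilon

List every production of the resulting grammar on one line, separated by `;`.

The nullable symbols are {F, P}.
ε ∉ L(G), so no ε-production is kept.
For each production, add variants omitting each subset of nullable occurrences: E → op P num gives op P num | op num. E → P op gives P op | op.

E -> num | op P num | op num | P op | op; F -> op | E; P -> op | num op op | E op op | num | op F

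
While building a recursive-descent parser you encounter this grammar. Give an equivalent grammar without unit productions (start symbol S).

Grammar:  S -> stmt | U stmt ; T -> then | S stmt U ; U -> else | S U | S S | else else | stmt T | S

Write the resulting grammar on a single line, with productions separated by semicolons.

S -> stmt | U stmt; T -> then | S stmt U; U -> else | S U | S S | else else | stmt T | stmt | U stmt

Unit pairs: U ⇒* {S}.
Replace each nonterminal's rules with the union of the non-unit rules of every nonterminal it unit-derives.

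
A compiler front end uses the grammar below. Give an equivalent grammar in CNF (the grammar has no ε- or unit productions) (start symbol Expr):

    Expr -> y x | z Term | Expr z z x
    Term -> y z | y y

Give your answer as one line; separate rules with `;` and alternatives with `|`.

Introduce a nonterminal for each terminal appearing in a rule of length ≥ 2: X1 → y, X2 → x, X3 → z.
Binarize each right-hand side of length ≥ 3 by chaining fresh nonterminals (Y1, Y2, …): affected rules were Expr → Expr X3 X3 X2.

Expr -> X1 X2 | X3 Term | Expr Y1; Term -> X1 X3 | X1 X1; X1 -> y; X2 -> x; X3 -> z; Y1 -> X3 Y2; Y2 -> X3 X2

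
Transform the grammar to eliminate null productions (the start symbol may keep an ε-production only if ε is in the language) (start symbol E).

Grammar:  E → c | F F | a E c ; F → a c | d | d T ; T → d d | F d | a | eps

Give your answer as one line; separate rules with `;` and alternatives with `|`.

E → c | F F | a E c; F → a c | d | d T; T → d d | F d | a

Nullable set = {T}.
ε ∉ L(G), so no ε-production is kept.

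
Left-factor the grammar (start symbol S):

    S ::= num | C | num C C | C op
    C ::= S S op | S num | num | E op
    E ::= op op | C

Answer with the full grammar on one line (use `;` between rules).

S has alternatives sharing prefix 'num': factor to S → num S' with S' → ε | C C.
S has alternatives sharing prefix 'C': factor to S → C S'' with S'' → ε | op.
C has alternatives sharing prefix 'S': factor to C → S C' with C' → S op | num.

S ::= num S' | C S''; C ::= num | E op | S C'; E ::= op op | C; S' ::= ε | C C; S'' ::= ε | op; C' ::= S op | num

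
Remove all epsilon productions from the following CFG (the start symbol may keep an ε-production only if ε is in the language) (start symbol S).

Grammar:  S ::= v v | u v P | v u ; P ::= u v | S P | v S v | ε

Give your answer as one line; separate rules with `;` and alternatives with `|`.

S ::= v v | u v P | u v | v u; P ::= u v | S P | S | v S v

Nullable set = {P}.
ε ∉ L(G), so no ε-production is kept.
Add the nullable-subset variants: S → u v P gives u v P | u v. P → S P gives S P | S.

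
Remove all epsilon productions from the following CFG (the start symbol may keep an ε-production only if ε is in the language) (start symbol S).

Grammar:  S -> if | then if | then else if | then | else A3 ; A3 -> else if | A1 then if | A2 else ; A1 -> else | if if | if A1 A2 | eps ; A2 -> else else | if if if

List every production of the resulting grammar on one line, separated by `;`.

S -> if | then if | then else if | then | else A3; A3 -> else if | A1 then if | then if | A2 else; A1 -> else | if if | if A1 A2 | if A2; A2 -> else else | if if if

The nullable symbols are {A1}.
ε ∉ L(G), so no ε-production is kept.
Expand every rule over subsets of its nullable positions: A3 → A1 then if gives A1 then if | then if. A1 → if A1 A2 gives if A1 A2 | if A2.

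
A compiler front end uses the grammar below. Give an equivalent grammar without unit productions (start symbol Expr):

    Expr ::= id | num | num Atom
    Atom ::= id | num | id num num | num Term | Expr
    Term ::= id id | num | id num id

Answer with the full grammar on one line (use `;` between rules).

Expr ::= id | num | num Atom; Atom ::= id | num | id num num | num Term | num Atom; Term ::= id id | num | id num id

Unit pairs: Atom ⇒* {Expr}.
For each unit pair (A, B), copy every non-unit production of B to A, then drop all unit productions.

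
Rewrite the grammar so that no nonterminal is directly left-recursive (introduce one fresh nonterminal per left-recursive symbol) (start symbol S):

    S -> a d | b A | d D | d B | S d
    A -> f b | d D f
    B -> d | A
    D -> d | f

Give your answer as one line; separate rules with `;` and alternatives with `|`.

Left recursion appears on S.
For S: α = {d}, β = {a d, b A, d D, d B}. Rewrite as S → β S' and S' → α S' | ε.

S -> a d S' | b A S' | d D S' | d B S'; A -> f b | d D f; B -> d | A; D -> d | f; S' -> d S' | epsilon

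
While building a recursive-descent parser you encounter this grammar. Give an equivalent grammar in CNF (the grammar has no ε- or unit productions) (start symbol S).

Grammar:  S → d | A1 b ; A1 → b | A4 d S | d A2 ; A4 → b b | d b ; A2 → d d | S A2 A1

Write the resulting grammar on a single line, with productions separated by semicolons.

Introduce a nonterminal for each terminal appearing in a rule of length ≥ 2: X1 → b, X2 → d.
Binarize each right-hand side of length ≥ 3 by chaining fresh nonterminals (Y1, Y2, …): affected rules were A1 → A4 X2 S; A2 → S A2 A1.

S → d | A1 X1; A1 → b | A4 Y1 | X2 A2; A4 → X1 X1 | X2 X1; A2 → X2 X2 | S Y2; X1 → b; X2 → d; Y1 → X2 S; Y2 → A2 A1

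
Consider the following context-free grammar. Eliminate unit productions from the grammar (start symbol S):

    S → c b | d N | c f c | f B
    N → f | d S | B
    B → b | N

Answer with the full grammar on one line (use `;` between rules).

S → c b | d N | c f c | f B; N → b | f | d S; B → b | f | d S

Unit pairs: B ⇒* {N}; N ⇒* {B}.
Replace each nonterminal's rules with the union of the non-unit rules of every nonterminal it unit-derives.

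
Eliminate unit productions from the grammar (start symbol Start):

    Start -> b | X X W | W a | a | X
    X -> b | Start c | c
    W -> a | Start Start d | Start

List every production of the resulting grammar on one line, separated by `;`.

Start -> b | X X W | W a | a | Start c | c; X -> b | Start c | c; W -> b | X X W | W a | a | Start c | c | Start Start d

Unit pairs: Start ⇒* {X}; W ⇒* {Start, X}.
Replace each nonterminal's rules with the union of the non-unit rules of every nonterminal it unit-derives.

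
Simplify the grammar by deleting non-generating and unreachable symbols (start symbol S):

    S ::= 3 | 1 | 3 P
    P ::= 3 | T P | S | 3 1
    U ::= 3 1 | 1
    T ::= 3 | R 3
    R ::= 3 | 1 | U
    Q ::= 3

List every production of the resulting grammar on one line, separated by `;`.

Generating nonterminals: {P, Q, R, S, T, U}.
Reachable from S after that: {P, R, S, T, U}.
Removed useless symbols: {Q} and every production mentioning them.

S ::= 3 | 1 | 3 P; P ::= 3 | T P | S | 3 1; U ::= 3 1 | 1; T ::= 3 | R 3; R ::= 3 | 1 | U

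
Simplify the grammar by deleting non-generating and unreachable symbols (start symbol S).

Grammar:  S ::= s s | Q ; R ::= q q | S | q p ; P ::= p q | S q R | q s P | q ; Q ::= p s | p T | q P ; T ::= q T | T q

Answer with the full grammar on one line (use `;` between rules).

S ::= s s | Q; R ::= q q | S | q p; P ::= p q | S q R | q s P | q; Q ::= p s | q P

Generating nonterminals: {P, Q, R, S}.
Reachable from S after that: {P, Q, R, S}.
Removed useless symbols: {T} and every production mentioning them.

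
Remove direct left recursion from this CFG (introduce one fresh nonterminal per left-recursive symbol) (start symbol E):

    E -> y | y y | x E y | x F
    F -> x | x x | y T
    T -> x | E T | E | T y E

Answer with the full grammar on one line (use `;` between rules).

Directly left-recursive nonterminal: T.
For T: α = {y E}, β = {x, E T, E}. Rewrite as T → β T' and T' → α T' | ε.

E -> y | y y | x E y | x F; F -> x | x x | y T; T -> x T' | E T T' | E T'; T' -> y E T' | ε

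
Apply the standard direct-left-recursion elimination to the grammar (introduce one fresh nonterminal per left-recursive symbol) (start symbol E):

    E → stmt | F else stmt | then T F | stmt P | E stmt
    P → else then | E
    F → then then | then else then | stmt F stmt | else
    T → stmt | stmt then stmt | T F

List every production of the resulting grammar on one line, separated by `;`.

E → stmt E' | F else stmt E' | then T F E' | stmt P E'; P → else then | E; F → then then | then else then | stmt F stmt | else; T → stmt T' | stmt then stmt T'; E' → stmt E' | ε; T' → F T' | ε

E, T are directly left-recursive.
For E: α = {stmt}, β = {stmt, F else stmt, then T F, stmt P}. Rewrite as E → β E' and E' → α E' | ε.
For T: α = {F}, β = {stmt, stmt then stmt}. Rewrite as T → β T' and T' → α T' | ε.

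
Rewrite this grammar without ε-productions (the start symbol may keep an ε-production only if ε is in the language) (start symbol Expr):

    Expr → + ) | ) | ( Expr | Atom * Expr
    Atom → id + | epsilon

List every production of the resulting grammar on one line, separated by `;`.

Expr → + ) | ) | ( Expr | Atom * Expr | * Expr; Atom → id +

The nullable symbols are {Atom}.
ε ∉ L(G), so no ε-production is kept.
Add the nullable-subset variants: Expr → Atom * Expr gives Atom * Expr | * Expr.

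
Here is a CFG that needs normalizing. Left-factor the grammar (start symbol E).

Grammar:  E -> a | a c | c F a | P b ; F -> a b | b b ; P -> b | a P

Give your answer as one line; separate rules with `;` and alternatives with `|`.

E -> c F a | P b | a E'; F -> a b | b b; P -> b | a P; E' -> ε | c

E has alternatives sharing prefix 'a': factor to E → a E' with E' → ε | c.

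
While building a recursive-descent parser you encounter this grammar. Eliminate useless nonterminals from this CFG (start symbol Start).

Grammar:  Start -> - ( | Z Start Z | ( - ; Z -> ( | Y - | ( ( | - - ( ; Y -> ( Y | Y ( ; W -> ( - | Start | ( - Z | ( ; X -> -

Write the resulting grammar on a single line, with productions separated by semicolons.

Start -> - ( | Z Start Z | ( -; Z -> ( | ( ( | - - (

Generating nonterminals: {Start, W, X, Z}.
Reachable from Start after that: {Start, Z}.
Removed useless symbols: {W, X, Y} and every production mentioning them.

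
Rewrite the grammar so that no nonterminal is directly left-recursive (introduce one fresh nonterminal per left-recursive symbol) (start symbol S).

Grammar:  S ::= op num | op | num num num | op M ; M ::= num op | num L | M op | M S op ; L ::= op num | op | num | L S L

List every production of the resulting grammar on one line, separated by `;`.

M, L are directly left-recursive.
For M: α = {op, S op}, β = {num op, num L}. Rewrite as M → β M' and M' → α M' | ε.
For L: α = {S L}, β = {op num, op, num}. Rewrite as L → β L' and L' → α L' | ε.

S ::= op num | op | num num num | op M; M ::= num op M' | num L M'; L ::= op num L' | op L' | num L'; M' ::= op M' | S op M' | epsilon; L' ::= S L L' | epsilon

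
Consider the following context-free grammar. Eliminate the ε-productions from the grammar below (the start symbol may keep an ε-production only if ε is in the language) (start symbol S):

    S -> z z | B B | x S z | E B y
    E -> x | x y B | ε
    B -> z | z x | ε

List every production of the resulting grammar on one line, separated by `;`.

Nullable nonterminals: {B, E, S}.
ε ∈ L(G) since S is nullable, so keep S → ε.
Add the nullable-subset variants: S → B B gives B B | B. S → x S z gives x S z | x z. S → E B y gives E B y | E y | B y | y. E → x y B gives x y B | x y.

S -> z z | B B | B | x S z | x z | E B y | E y | B y | y | ε; E -> x | x y B | x y; B -> z | z x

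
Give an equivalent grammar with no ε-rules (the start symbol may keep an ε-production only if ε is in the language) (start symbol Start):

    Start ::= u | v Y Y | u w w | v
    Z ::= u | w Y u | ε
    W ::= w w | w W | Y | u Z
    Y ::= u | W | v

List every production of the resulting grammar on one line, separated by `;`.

Nullable set = {Z}.
ε ∉ L(G), so no ε-production is kept.
For each production, add variants omitting each subset of nullable occurrences: W → u Z gives u Z | u.

Start ::= u | v Y Y | u w w | v; Z ::= u | w Y u; W ::= w w | w W | Y | u Z | u; Y ::= u | W | v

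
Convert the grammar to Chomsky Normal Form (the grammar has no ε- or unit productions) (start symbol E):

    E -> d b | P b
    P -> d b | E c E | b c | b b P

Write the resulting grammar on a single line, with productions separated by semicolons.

E -> X1 X2 | P X2; P -> X1 X2 | E Y1 | X2 X3 | X2 Y2; X1 -> d; X2 -> b; X3 -> c; Y1 -> X3 E; Y2 -> X2 P

Introduce a nonterminal for each terminal appearing in a rule of length ≥ 2: X1 → d, X2 → b, X3 → c.
Binarize each right-hand side of length ≥ 3 by chaining fresh nonterminals (Y1, Y2, …): affected rules were P → E X3 E; P → X2 X2 P.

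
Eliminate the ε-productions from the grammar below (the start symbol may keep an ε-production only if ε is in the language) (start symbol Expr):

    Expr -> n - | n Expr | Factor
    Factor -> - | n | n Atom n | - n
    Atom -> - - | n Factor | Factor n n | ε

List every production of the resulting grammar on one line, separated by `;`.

Expr -> n - | n Expr | Factor; Factor -> - | n | n Atom n | n n | - n; Atom -> - - | n Factor | Factor n n

Nullable set = {Atom}.
ε ∉ L(G), so no ε-production is kept.
Expand every rule over subsets of its nullable positions: Factor → n Atom n gives n Atom n | n n.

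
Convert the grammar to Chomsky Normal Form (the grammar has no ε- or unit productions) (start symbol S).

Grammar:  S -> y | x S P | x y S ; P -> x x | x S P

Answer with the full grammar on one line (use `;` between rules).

Introduce a nonterminal for each terminal appearing in a rule of length ≥ 2: X1 → x, X2 → y.
Binarize each right-hand side of length ≥ 3 by chaining fresh nonterminals (Y1, Y2, …): affected rules were S → X1 S P; S → X1 X2 S; P → X1 S P.

S -> y | X1 Y1 | X1 Y2; P -> X1 X1 | X1 Y3; X1 -> x; X2 -> y; Y1 -> S P; Y2 -> X2 S; Y3 -> S P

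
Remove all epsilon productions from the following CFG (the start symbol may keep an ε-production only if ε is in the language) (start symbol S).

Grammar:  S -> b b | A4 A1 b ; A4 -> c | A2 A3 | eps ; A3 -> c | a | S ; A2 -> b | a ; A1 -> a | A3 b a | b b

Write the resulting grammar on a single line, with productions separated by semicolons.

Nullable nonterminals: {A4}.
ε ∉ L(G), so no ε-production is kept.
Add the nullable-subset variants: S → A4 A1 b gives A4 A1 b | A1 b.

S -> b b | A4 A1 b | A1 b; A4 -> c | A2 A3; A3 -> c | a | S; A2 -> b | a; A1 -> a | A3 b a | b b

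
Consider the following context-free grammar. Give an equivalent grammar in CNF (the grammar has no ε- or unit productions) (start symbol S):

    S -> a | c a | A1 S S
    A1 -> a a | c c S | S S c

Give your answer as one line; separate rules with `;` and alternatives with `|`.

S -> a | X1 X2 | A1 Y1; A1 -> X2 X2 | X1 Y2 | S Y3; X1 -> c; X2 -> a; Y1 -> S S; Y2 -> X1 S; Y3 -> S X1

Introduce a nonterminal for each terminal appearing in a rule of length ≥ 2: X1 → c, X2 → a.
Binarize each right-hand side of length ≥ 3 by chaining fresh nonterminals (Y1, Y2, …): affected rules were S → A1 S S; A1 → X1 X1 S; A1 → S S X1.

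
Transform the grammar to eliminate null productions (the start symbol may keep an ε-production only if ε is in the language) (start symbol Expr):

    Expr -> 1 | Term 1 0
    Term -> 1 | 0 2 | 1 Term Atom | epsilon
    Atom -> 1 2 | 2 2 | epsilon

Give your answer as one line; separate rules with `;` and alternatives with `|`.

The nullable symbols are {Atom, Term}.
ε ∉ L(G), so no ε-production is kept.
Expand every rule over subsets of its nullable positions: Expr → Term 1 0 gives Term 1 0 | 1 0. Term → 1 Term Atom gives 1 Term Atom | 1 Term | 1 Atom.

Expr -> 1 | Term 1 0 | 1 0; Term -> 1 | 0 2 | 1 Term Atom | 1 Term | 1 Atom; Atom -> 1 2 | 2 2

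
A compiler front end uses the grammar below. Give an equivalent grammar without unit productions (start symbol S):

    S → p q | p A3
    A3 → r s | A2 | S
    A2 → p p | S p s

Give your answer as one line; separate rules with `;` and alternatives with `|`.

Unit pairs: A3 ⇒* {A2, S}.
For every A with A ⇒* B via unit rules, add B's non-unit alternatives to A; then delete every rule of the form X → Y.

S → p q | p A3; A3 → p p | S p s | p q | p A3 | r s; A2 → p p | S p s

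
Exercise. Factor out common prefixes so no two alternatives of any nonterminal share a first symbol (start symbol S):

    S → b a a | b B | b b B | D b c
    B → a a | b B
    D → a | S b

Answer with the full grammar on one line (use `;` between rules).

S → D b c | b S'; B → a a | b B; D → a | S b; S' → a a | B | b B

S has alternatives sharing prefix 'b': factor to S → b S' with S' → a a | B | b B.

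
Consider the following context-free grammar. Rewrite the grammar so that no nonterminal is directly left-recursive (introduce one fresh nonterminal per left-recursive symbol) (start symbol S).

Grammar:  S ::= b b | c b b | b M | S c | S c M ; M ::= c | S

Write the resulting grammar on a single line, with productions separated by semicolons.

Directly left-recursive nonterminal: S.
For S: α = {c, c M}, β = {b b, c b b, b M}. Rewrite as S → β S' and S' → α S' | ε.

S ::= b b S' | c b b S' | b M S'; M ::= c | S; S' ::= c S' | c M S' | ε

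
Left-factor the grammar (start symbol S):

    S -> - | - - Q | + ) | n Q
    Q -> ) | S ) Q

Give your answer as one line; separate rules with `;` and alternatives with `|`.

S -> + ) | n Q | - S'; Q -> ) | S ) Q; S' -> ε | - Q

S has alternatives sharing prefix '-': factor to S → - S' with S' → ε | - Q.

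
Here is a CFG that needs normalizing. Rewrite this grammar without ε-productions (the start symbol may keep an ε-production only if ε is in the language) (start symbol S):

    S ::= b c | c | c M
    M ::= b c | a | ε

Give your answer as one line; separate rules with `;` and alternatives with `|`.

S ::= b c | c | c M; M ::= b c | a

Nullable nonterminals: {M}.
ε ∉ L(G), so no ε-production is kept.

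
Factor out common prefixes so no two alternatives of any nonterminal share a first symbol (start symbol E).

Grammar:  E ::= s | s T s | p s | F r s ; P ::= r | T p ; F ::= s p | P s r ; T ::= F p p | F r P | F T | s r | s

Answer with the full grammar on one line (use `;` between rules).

E has alternatives sharing prefix 's': factor to E → s E' with E' → ε | T s.
T has alternatives sharing prefix 'F': factor to T → F T' with T' → p p | r P | T.
T has alternatives sharing prefix 's': factor to T → s T'' with T'' → r | ε.

E ::= p s | F r s | s E'; P ::= r | T p; F ::= s p | P s r; T ::= F T' | s T''; E' ::= ε | T s; T' ::= p p | r P | T; T'' ::= r | ε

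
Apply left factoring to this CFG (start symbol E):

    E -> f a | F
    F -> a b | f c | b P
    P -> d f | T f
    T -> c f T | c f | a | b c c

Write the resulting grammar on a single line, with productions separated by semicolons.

T has alternatives sharing prefix 'c f': factor to T → c f T' with T' → T | ε.

E -> f a | F; F -> a b | f c | b P; P -> d f | T f; T -> a | b c c | c f T'; T' -> T | ε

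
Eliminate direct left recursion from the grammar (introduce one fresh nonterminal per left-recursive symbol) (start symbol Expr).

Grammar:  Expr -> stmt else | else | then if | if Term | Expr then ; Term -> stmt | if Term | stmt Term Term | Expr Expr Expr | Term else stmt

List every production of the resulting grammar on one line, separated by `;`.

Left recursion appears on Expr, Term.
For Expr: α = {then}, β = {stmt else, else, then if, if Term}. Rewrite as Expr → β Expr1 and Expr1 → α Expr1 | ε.
For Term: α = {else stmt}, β = {stmt, if Term, stmt Term Term, Expr Expr Expr}. Rewrite as Term → β Term1 and Term1 → α Term1 | ε.

Expr -> stmt else Expr1 | else Expr1 | then if Expr1 | if Term Expr1; Term -> stmt Term1 | if Term Term1 | stmt Term Term Term1 | Expr Expr Expr Term1; Expr1 -> then Expr1 | epsilon; Term1 -> else stmt Term1 | epsilon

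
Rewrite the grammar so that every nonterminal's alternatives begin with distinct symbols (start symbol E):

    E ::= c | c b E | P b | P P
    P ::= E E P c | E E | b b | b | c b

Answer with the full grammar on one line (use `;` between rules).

E ::= c E' | P E''; P ::= c b | E E P' | b P''; E' ::= ε | b E; E'' ::= b | P; P' ::= P c | ε; P'' ::= b | ε

E has alternatives sharing prefix 'c': factor to E → c E' with E' → ε | b E.
E has alternatives sharing prefix 'P': factor to E → P E'' with E'' → b | P.
P has alternatives sharing prefix 'E E': factor to P → E E P' with P' → P c | ε.
P has alternatives sharing prefix 'b': factor to P → b P'' with P'' → b | ε.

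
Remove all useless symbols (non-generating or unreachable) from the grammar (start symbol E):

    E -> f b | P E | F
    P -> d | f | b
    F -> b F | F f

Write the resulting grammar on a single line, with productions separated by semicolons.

Generating nonterminals: {E, P}.
Reachable from E after that: {E, P}.
Removed useless symbols: {F} and every production mentioning them.

E -> f b | P E; P -> d | f | b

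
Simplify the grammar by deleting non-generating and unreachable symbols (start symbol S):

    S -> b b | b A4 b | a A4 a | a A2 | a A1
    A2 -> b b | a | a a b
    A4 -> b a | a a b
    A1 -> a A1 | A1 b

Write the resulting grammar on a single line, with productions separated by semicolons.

S -> b b | b A4 b | a A4 a | a A2; A2 -> b b | a | a a b; A4 -> b a | a a b

Generating nonterminals: {A2, A4, S}.
Reachable from S after that: {A2, A4, S}.
Removed useless symbols: {A1} and every production mentioning them.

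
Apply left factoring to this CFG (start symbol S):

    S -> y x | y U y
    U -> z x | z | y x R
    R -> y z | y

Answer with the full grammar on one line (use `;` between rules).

S has alternatives sharing prefix 'y': factor to S → y S' with S' → x | U y.
U has alternatives sharing prefix 'z': factor to U → z U' with U' → x | ε.
R has alternatives sharing prefix 'y': factor to R → y R' with R' → z | ε.

S -> y S'; U -> y x R | z U'; R -> y R'; S' -> x | U y; U' -> x | eps; R' -> z | eps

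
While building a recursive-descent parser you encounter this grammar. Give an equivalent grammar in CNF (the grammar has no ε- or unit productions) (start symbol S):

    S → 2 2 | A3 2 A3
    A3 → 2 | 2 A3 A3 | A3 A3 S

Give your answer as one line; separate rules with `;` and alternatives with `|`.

Introduce a nonterminal for each terminal appearing in a rule of length ≥ 2: X1 → 2.
Binarize each right-hand side of length ≥ 3 by chaining fresh nonterminals (Y1, Y2, …): affected rules were S → A3 X1 A3; A3 → X1 A3 A3; A3 → A3 A3 S.

S → X1 X1 | A3 Y1; A3 → 2 | X1 Y2 | A3 Y3; X1 → 2; Y1 → X1 A3; Y2 → A3 A3; Y3 → A3 S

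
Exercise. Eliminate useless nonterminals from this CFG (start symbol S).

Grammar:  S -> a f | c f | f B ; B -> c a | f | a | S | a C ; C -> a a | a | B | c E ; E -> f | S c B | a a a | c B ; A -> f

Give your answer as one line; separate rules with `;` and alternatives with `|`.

Generating nonterminals: {A, B, C, E, S}.
Reachable from S after that: {B, C, E, S}.
Removed useless symbols: {A} and every production mentioning them.

S -> a f | c f | f B; B -> c a | f | a | S | a C; C -> a a | a | B | c E; E -> f | S c B | a a a | c B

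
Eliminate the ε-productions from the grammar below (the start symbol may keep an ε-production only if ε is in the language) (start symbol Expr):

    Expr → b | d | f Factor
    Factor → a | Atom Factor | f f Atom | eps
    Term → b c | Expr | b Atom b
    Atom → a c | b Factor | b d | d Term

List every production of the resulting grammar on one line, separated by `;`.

Expr → b | d | f Factor | f; Factor → a | Atom Factor | Atom | f f Atom; Term → b c | Expr | b Atom b; Atom → a c | b Factor | b | b d | d Term

Nullable nonterminals: {Factor}.
ε ∉ L(G), so no ε-production is kept.
For each production, add variants omitting each subset of nullable occurrences: Expr → f Factor gives f Factor | f. Factor → Atom Factor gives Atom Factor | Atom. Atom → b Factor gives b Factor | b.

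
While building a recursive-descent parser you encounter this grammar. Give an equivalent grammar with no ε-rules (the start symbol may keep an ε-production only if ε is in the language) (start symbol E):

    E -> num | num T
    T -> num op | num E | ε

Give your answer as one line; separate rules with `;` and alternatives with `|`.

E -> num | num T; T -> num op | num E

The nullable symbols are {T}.
ε ∉ L(G), so no ε-production is kept.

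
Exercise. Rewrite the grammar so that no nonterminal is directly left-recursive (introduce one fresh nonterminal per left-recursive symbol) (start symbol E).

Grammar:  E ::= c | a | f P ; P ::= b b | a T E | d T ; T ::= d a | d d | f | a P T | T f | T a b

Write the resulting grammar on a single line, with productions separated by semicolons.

Directly left-recursive nonterminal: T.
For T: α = {f, a b}, β = {d a, d d, f, a P T}. Rewrite as T → β T' and T' → α T' | ε.

E ::= c | a | f P; P ::= b b | a T E | d T; T ::= d a T' | d d T' | f T' | a P T T'; T' ::= f T' | a b T' | ε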